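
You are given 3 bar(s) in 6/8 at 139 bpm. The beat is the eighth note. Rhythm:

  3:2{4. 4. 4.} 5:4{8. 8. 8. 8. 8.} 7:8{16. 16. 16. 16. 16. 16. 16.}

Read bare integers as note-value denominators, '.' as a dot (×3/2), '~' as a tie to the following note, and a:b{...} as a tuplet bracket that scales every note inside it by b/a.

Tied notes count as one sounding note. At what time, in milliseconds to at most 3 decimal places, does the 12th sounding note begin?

1. 0.0ms @ 0 + 863.309ms (2)
2. 863.309ms @ 2 + 863.309ms (2)
3. 1726.619ms @ 4 + 863.309ms (2)
4. 2589.928ms @ 6 + 517.986ms (6/5)
5. 3107.914ms @ 36/5 + 517.986ms (6/5)
6. 3625.899ms @ 42/5 + 517.986ms (6/5)
7. 4143.885ms @ 48/5 + 517.986ms (6/5)
8. 4661.871ms @ 54/5 + 517.986ms (6/5)
9. 5179.856ms @ 12 + 369.99ms (6/7)
10. 5549.846ms @ 90/7 + 369.99ms (6/7)
11. 5919.836ms @ 96/7 + 369.99ms (6/7)
12. 6289.825ms @ 102/7 + 369.99ms (6/7)
13. 6659.815ms @ 108/7 + 369.99ms (6/7)
14. 7029.805ms @ 114/7 + 369.99ms (6/7)
15. 7399.794ms @ 120/7 + 369.99ms (6/7)

note 12 onset = 102/7b = 6289.825ms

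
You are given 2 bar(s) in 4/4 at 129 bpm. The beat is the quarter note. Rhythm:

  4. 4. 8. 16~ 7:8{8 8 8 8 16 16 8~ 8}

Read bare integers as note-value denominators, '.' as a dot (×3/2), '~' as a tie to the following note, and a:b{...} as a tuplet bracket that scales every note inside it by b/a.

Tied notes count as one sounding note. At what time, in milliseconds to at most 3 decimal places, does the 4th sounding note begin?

1. 0.0ms @ 0 + 697.674ms (3/2)
2. 697.674ms @ 3/2 + 697.674ms (3/2)
3. 1395.349ms @ 3 + 348.837ms (3/4)
4. 1744.186ms @ 15/4 + 382.06ms (23/28)
5. 2126.246ms @ 32/7 + 265.781ms (4/7)
6. 2392.027ms @ 36/7 + 265.781ms (4/7)
7. 2657.807ms @ 40/7 + 265.781ms (4/7)
8. 2923.588ms @ 44/7 + 132.89ms (2/7)
9. 3056.478ms @ 46/7 + 132.89ms (2/7)
10. 3189.369ms @ 48/7 + 531.561ms (8/7)

note 4 onset = 15/4b = 1744.186ms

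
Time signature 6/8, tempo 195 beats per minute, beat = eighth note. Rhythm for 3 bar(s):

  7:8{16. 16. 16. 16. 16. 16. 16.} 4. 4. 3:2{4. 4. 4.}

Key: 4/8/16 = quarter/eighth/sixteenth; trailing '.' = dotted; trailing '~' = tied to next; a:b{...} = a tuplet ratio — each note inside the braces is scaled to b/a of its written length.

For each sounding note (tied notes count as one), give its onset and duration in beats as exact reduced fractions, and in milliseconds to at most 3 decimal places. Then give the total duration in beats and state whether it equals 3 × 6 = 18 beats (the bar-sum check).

1) 0.0ms=0b +263.736ms=6/7b
2) 263.736ms=6/7b +263.736ms=6/7b
3) 527.473ms=12/7b +263.736ms=6/7b
4) 791.209ms=18/7b +263.736ms=6/7b
5) 1054.945ms=24/7b +263.736ms=6/7b
6) 1318.681ms=30/7b +263.736ms=6/7b
7) 1582.418ms=36/7b +263.736ms=6/7b
8) 1846.154ms=6b +923.077ms=3b
9) 2769.231ms=9b +923.077ms=3b
10) 3692.308ms=12b +615.385ms=2b
11) 4307.692ms=14b +615.385ms=2b
12) 4923.077ms=16b +615.385ms=2b
Σ=18b of 18 (195bpm 6/8) — PASS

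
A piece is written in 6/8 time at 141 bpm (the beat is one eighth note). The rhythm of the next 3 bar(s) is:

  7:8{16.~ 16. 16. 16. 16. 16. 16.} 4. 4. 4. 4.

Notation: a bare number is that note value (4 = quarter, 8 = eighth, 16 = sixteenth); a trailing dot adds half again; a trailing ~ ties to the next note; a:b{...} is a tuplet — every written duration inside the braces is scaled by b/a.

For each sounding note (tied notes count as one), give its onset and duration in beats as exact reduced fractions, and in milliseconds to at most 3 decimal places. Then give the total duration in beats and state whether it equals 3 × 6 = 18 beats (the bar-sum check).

1) 0.0ms=0b +729.483ms=12/7b
2) 729.483ms=12/7b +364.742ms=6/7b
3) 1094.225ms=18/7b +364.742ms=6/7b
4) 1458.967ms=24/7b +364.742ms=6/7b
5) 1823.708ms=30/7b +364.742ms=6/7b
6) 2188.45ms=36/7b +364.742ms=6/7b
7) 2553.191ms=6b +1276.596ms=3b
8) 3829.787ms=9b +1276.596ms=3b
9) 5106.383ms=12b +1276.596ms=3b
10) 6382.979ms=15b +1276.596ms=3b
Σ=18b of 18 (141bpm 6/8) — PASS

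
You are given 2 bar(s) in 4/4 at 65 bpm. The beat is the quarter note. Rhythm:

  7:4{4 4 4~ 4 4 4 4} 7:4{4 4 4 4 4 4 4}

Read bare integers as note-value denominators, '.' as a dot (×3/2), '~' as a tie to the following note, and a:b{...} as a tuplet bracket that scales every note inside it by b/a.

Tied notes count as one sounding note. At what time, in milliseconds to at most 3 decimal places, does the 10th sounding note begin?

1. 0.0ms @ 0 + 527.473ms (4/7)
2. 527.473ms @ 4/7 + 527.473ms (4/7)
3. 1054.945ms @ 8/7 + 1054.945ms (8/7)
4. 2109.89ms @ 16/7 + 527.473ms (4/7)
5. 2637.363ms @ 20/7 + 527.473ms (4/7)
6. 3164.835ms @ 24/7 + 527.473ms (4/7)
7. 3692.308ms @ 4 + 527.473ms (4/7)
8. 4219.78ms @ 32/7 + 527.473ms (4/7)
9. 4747.253ms @ 36/7 + 527.473ms (4/7)
10. 5274.725ms @ 40/7 + 527.473ms (4/7)
11. 5802.198ms @ 44/7 + 527.473ms (4/7)
12. 6329.67ms @ 48/7 + 527.473ms (4/7)
13. 6857.143ms @ 52/7 + 527.473ms (4/7)

note 10 onset = 40/7b = 5274.725ms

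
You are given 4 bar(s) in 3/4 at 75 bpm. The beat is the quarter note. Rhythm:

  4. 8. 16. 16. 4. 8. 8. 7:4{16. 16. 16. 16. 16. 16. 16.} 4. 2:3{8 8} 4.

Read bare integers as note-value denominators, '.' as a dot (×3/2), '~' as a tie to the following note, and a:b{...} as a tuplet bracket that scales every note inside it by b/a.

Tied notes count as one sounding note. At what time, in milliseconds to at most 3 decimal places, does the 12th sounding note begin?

note 12 onset = 48/7b = 5485.714ms

1. 0.0ms @ 0 + 1200.0ms (3/2)
2. 1200.0ms @ 3/2 + 600.0ms (3/4)
3. 1800.0ms @ 9/4 + 300.0ms (3/8)
4. 2100.0ms @ 21/8 + 300.0ms (3/8)
5. 2400.0ms @ 3 + 1200.0ms (3/2)
6. 3600.0ms @ 9/2 + 600.0ms (3/4)
7. 4200.0ms @ 21/4 + 600.0ms (3/4)
8. 4800.0ms @ 6 + 171.429ms (3/14)
9. 4971.429ms @ 87/14 + 171.429ms (3/14)
10. 5142.857ms @ 45/7 + 171.429ms (3/14)
11. 5314.286ms @ 93/14 + 171.429ms (3/14)
12. 5485.714ms @ 48/7 + 171.429ms (3/14)
13. 5657.143ms @ 99/14 + 171.429ms (3/14)
14. 5828.571ms @ 51/7 + 171.429ms (3/14)
15. 6000.0ms @ 15/2 + 1200.0ms (3/2)
16. 7200.0ms @ 9 + 600.0ms (3/4)
17. 7800.0ms @ 39/4 + 600.0ms (3/4)
18. 8400.0ms @ 21/2 + 1200.0ms (3/2)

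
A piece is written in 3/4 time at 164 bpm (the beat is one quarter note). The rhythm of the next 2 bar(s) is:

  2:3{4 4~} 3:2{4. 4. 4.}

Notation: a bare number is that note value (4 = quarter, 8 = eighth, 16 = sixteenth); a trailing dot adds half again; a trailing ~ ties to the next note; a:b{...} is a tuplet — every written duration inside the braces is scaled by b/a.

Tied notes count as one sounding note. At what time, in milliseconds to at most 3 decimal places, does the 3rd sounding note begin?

1. 0.0ms @ 0 + 548.78ms (3/2)
2. 548.78ms @ 3/2 + 914.634ms (5/2)
3. 1463.415ms @ 4 + 365.854ms (1)
4. 1829.268ms @ 5 + 365.854ms (1)

note 3 onset = 4b = 1463.415ms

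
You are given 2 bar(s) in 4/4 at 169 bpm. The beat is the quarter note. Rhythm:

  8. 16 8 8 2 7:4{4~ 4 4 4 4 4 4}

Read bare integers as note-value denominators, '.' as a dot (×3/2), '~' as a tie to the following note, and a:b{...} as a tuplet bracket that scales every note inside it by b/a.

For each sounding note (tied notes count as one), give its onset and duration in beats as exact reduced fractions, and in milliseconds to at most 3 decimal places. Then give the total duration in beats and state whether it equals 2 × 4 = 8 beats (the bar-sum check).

1) 0.0ms=0b +266.272ms=3/4b
2) 266.272ms=3/4b +88.757ms=1/4b
3) 355.03ms=1b +177.515ms=1/2b
4) 532.544ms=3/2b +177.515ms=1/2b
5) 710.059ms=2b +710.059ms=2b
6) 1420.118ms=4b +405.748ms=8/7b
7) 1825.866ms=36/7b +202.874ms=4/7b
8) 2028.74ms=40/7b +202.874ms=4/7b
9) 2231.615ms=44/7b +202.874ms=4/7b
10) 2434.489ms=48/7b +202.874ms=4/7b
11) 2637.363ms=52/7b +202.874ms=4/7b
Σ=8b of 8 (169bpm 4/4) — PASS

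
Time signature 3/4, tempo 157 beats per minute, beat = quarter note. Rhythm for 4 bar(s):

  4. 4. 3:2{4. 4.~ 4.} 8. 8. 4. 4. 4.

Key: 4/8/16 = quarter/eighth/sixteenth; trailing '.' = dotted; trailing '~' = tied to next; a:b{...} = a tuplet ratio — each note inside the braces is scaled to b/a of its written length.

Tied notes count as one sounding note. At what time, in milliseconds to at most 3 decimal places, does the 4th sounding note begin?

1. 0.0ms @ 0 + 573.248ms (3/2)
2. 573.248ms @ 3/2 + 573.248ms (3/2)
3. 1146.497ms @ 3 + 382.166ms (1)
4. 1528.662ms @ 4 + 764.331ms (2)
5. 2292.994ms @ 6 + 286.624ms (3/4)
6. 2579.618ms @ 27/4 + 286.624ms (3/4)
7. 2866.242ms @ 15/2 + 573.248ms (3/2)
8. 3439.49ms @ 9 + 573.248ms (3/2)
9. 4012.739ms @ 21/2 + 573.248ms (3/2)

note 4 onset = 4b = 1528.662ms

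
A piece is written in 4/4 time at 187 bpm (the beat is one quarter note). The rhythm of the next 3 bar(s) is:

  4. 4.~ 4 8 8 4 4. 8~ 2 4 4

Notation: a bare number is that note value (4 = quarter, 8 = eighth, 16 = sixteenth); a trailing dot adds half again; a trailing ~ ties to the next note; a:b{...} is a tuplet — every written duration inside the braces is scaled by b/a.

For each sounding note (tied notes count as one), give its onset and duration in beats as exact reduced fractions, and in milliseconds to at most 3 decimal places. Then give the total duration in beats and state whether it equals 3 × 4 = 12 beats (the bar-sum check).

1) 0.0ms=0b +481.283ms=3/2b
2) 481.283ms=3/2b +802.139ms=5/2b
3) 1283.422ms=4b +160.428ms=1/2b
4) 1443.85ms=9/2b +160.428ms=1/2b
5) 1604.278ms=5b +320.856ms=1b
6) 1925.134ms=6b +481.283ms=3/2b
7) 2406.417ms=15/2b +802.139ms=5/2b
8) 3208.556ms=10b +320.856ms=1b
9) 3529.412ms=11b +320.856ms=1b
Σ=12b of 12 (187bpm 4/4) — PASS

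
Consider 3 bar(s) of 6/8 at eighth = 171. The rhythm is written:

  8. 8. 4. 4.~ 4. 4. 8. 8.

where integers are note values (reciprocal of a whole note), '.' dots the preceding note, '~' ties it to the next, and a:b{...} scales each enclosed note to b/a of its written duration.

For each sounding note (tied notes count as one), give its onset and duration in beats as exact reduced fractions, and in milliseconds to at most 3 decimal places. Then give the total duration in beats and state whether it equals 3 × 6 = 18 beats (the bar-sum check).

1) 0.0ms=0b +526.316ms=3/2b
2) 526.316ms=3/2b +526.316ms=3/2b
3) 1052.632ms=3b +1052.632ms=3b
4) 2105.263ms=6b +2105.263ms=6b
5) 4210.526ms=12b +1052.632ms=3b
6) 5263.158ms=15b +526.316ms=3/2b
7) 5789.474ms=33/2b +526.316ms=3/2b
Σ=18b of 18 (171bpm 6/8) — PASS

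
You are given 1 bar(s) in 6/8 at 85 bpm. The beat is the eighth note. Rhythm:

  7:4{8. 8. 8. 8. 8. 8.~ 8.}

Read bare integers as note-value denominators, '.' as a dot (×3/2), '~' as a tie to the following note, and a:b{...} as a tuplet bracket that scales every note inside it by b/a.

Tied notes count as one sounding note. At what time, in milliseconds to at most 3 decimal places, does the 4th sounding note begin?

1. 0.0ms @ 0 + 605.042ms (6/7)
2. 605.042ms @ 6/7 + 605.042ms (6/7)
3. 1210.084ms @ 12/7 + 605.042ms (6/7)
4. 1815.126ms @ 18/7 + 605.042ms (6/7)
5. 2420.168ms @ 24/7 + 605.042ms (6/7)
6. 3025.21ms @ 30/7 + 1210.084ms (12/7)

note 4 onset = 18/7b = 1815.126ms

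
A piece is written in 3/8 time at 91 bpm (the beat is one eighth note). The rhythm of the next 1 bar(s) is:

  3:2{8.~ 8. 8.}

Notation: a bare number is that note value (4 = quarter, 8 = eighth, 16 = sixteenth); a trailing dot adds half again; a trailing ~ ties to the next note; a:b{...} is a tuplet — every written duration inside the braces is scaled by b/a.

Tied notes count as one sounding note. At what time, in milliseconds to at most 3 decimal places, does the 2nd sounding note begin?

note 2 onset = 2b = 1318.681ms

1. 0.0ms @ 0 + 1318.681ms (2)
2. 1318.681ms @ 2 + 659.341ms (1)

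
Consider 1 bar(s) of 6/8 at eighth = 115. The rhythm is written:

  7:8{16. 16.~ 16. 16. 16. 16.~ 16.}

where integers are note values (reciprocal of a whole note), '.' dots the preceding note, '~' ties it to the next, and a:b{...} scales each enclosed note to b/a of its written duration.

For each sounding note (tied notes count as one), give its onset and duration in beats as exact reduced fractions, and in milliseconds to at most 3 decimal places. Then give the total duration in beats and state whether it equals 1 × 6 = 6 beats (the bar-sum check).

1) 0.0ms=0b +447.205ms=6/7b
2) 447.205ms=6/7b +894.41ms=12/7b
3) 1341.615ms=18/7b +447.205ms=6/7b
4) 1788.82ms=24/7b +447.205ms=6/7b
5) 2236.025ms=30/7b +894.41ms=12/7b
Σ=6b of 6 (115bpm 6/8) — PASS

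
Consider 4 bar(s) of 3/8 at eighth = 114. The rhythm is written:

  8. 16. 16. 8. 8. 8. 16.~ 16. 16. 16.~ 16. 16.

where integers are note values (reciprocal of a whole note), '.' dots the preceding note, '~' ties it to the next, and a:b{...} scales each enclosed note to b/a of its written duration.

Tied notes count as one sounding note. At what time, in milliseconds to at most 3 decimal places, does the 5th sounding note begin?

1. 0.0ms @ 0 + 789.474ms (3/2)
2. 789.474ms @ 3/2 + 394.737ms (3/4)
3. 1184.211ms @ 9/4 + 394.737ms (3/4)
4. 1578.947ms @ 3 + 789.474ms (3/2)
5. 2368.421ms @ 9/2 + 789.474ms (3/2)
6. 3157.895ms @ 6 + 789.474ms (3/2)
7. 3947.368ms @ 15/2 + 789.474ms (3/2)
8. 4736.842ms @ 9 + 394.737ms (3/4)
9. 5131.579ms @ 39/4 + 789.474ms (3/2)
10. 5921.053ms @ 45/4 + 394.737ms (3/4)

note 5 onset = 9/2b = 2368.421ms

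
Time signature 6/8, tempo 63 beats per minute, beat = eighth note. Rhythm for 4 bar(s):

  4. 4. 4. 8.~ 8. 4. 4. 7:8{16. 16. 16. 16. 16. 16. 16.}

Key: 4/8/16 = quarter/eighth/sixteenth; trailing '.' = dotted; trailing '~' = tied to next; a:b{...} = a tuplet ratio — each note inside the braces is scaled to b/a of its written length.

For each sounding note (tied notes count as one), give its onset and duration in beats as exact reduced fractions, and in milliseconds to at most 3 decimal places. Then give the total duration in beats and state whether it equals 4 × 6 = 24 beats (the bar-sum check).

1) 0.0ms=0b +2857.143ms=3b
2) 2857.143ms=3b +2857.143ms=3b
3) 5714.286ms=6b +2857.143ms=3b
4) 8571.429ms=9b +2857.143ms=3b
5) 11428.571ms=12b +2857.143ms=3b
6) 14285.714ms=15b +2857.143ms=3b
7) 17142.857ms=18b +816.327ms=6/7b
8) 17959.184ms=132/7b +816.327ms=6/7b
9) 18775.51ms=138/7b +816.327ms=6/7b
10) 19591.837ms=144/7b +816.327ms=6/7b
11) 20408.163ms=150/7b +816.327ms=6/7b
12) 21224.49ms=156/7b +816.327ms=6/7b
13) 22040.816ms=162/7b +816.327ms=6/7b
Σ=24b of 24 (63bpm 6/8) — PASS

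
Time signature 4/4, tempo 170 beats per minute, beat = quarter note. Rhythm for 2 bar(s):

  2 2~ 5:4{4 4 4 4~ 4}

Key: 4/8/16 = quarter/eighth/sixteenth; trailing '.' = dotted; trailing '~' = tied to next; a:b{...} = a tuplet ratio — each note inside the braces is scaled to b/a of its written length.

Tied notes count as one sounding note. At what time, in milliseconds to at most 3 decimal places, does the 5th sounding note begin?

1. 0.0ms @ 0 + 705.882ms (2)
2. 705.882ms @ 2 + 988.235ms (14/5)
3. 1694.118ms @ 24/5 + 282.353ms (4/5)
4. 1976.471ms @ 28/5 + 282.353ms (4/5)
5. 2258.824ms @ 32/5 + 564.706ms (8/5)

note 5 onset = 32/5b = 2258.824ms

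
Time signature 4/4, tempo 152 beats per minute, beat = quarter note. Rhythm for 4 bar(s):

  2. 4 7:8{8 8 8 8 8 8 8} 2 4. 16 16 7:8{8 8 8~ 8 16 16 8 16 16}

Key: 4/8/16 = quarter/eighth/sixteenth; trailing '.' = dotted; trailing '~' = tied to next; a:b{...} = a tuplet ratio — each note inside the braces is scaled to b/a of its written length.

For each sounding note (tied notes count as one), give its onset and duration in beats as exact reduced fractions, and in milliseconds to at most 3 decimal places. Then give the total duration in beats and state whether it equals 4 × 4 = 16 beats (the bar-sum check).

1) 0.0ms=0b +1184.211ms=3b
2) 1184.211ms=3b +394.737ms=1b
3) 1578.947ms=4b +225.564ms=4/7b
4) 1804.511ms=32/7b +225.564ms=4/7b
5) 2030.075ms=36/7b +225.564ms=4/7b
6) 2255.639ms=40/7b +225.564ms=4/7b
7) 2481.203ms=44/7b +225.564ms=4/7b
8) 2706.767ms=48/7b +225.564ms=4/7b
9) 2932.331ms=52/7b +225.564ms=4/7b
10) 3157.895ms=8b +789.474ms=2b
11) 3947.368ms=10b +592.105ms=3/2b
12) 4539.474ms=23/2b +98.684ms=1/4b
13) 4638.158ms=47/4b +98.684ms=1/4b
14) 4736.842ms=12b +225.564ms=4/7b
15) 4962.406ms=88/7b +225.564ms=4/7b
16) 5187.97ms=92/7b +451.128ms=8/7b
17) 5639.098ms=100/7b +112.782ms=2/7b
18) 5751.88ms=102/7b +112.782ms=2/7b
19) 5864.662ms=104/7b +225.564ms=4/7b
20) 6090.226ms=108/7b +112.782ms=2/7b
21) 6203.008ms=110/7b +112.782ms=2/7b
Σ=16b of 16 (152bpm 4/4) — PASS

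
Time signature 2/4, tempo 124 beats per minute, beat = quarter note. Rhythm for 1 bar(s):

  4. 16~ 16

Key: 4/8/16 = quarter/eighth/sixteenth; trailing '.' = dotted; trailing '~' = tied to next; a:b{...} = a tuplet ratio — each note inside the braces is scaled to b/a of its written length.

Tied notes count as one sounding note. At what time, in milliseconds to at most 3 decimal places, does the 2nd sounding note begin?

1. 0.0ms @ 0 + 725.806ms (3/2)
2. 725.806ms @ 3/2 + 241.935ms (1/2)

note 2 onset = 3/2b = 725.806ms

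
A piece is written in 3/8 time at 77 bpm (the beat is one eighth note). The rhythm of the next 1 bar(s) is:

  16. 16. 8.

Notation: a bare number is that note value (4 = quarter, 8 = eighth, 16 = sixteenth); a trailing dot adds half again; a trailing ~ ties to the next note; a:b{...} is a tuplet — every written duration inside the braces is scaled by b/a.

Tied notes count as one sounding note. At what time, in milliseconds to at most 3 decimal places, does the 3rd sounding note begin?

note 3 onset = 3/2b = 1168.831ms

1. 0.0ms @ 0 + 584.416ms (3/4)
2. 584.416ms @ 3/4 + 584.416ms (3/4)
3. 1168.831ms @ 3/2 + 1168.831ms (3/2)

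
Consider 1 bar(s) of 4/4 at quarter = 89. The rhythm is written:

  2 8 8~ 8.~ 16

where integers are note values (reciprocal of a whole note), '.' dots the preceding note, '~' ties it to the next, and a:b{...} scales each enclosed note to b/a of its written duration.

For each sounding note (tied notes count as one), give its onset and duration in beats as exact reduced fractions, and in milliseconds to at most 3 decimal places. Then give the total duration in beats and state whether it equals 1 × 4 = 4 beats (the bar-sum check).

1) 0.0ms=0b +1348.315ms=2b
2) 1348.315ms=2b +337.079ms=1/2b
3) 1685.393ms=5/2b +1011.236ms=3/2b
Σ=4b of 4 (89bpm 4/4) — PASS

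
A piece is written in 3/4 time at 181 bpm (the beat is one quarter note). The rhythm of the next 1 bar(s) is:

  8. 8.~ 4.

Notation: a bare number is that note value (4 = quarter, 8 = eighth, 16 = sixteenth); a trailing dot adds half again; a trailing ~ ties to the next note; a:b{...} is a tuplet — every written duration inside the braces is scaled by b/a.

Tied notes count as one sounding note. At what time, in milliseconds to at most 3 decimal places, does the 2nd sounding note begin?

note 2 onset = 3/4b = 248.619ms

1. 0.0ms @ 0 + 248.619ms (3/4)
2. 248.619ms @ 3/4 + 745.856ms (9/4)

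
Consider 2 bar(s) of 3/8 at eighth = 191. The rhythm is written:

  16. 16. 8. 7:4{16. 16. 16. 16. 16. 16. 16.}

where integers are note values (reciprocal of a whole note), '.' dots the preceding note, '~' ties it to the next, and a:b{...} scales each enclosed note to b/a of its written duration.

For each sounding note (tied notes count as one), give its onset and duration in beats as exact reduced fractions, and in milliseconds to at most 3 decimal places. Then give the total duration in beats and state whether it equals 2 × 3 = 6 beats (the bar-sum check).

1) 0.0ms=0b +235.602ms=3/4b
2) 235.602ms=3/4b +235.602ms=3/4b
3) 471.204ms=3/2b +471.204ms=3/2b
4) 942.408ms=3b +134.63ms=3/7b
5) 1077.038ms=24/7b +134.63ms=3/7b
6) 1211.668ms=27/7b +134.63ms=3/7b
7) 1346.298ms=30/7b +134.63ms=3/7b
8) 1480.927ms=33/7b +134.63ms=3/7b
9) 1615.557ms=36/7b +134.63ms=3/7b
10) 1750.187ms=39/7b +134.63ms=3/7b
Σ=6b of 6 (191bpm 3/8) — PASS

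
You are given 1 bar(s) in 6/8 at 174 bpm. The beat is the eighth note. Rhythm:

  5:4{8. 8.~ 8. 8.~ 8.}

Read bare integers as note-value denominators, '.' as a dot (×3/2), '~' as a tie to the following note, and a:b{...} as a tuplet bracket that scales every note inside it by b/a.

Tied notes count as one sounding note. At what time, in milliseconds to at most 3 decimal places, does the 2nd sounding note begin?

1. 0.0ms @ 0 + 413.793ms (6/5)
2. 413.793ms @ 6/5 + 827.586ms (12/5)
3. 1241.379ms @ 18/5 + 827.586ms (12/5)

note 2 onset = 6/5b = 413.793ms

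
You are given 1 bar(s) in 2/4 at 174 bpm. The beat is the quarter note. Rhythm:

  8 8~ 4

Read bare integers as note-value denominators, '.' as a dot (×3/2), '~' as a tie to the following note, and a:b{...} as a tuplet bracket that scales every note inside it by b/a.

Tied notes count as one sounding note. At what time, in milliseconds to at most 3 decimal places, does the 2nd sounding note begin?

1. 0.0ms @ 0 + 172.414ms (1/2)
2. 172.414ms @ 1/2 + 517.241ms (3/2)

note 2 onset = 1/2b = 172.414ms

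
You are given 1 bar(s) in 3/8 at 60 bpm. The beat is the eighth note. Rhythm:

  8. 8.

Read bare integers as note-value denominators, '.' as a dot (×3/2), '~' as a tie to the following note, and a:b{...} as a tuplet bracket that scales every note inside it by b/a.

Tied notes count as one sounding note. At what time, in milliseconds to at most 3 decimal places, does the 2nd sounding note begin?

1. 0.0ms @ 0 + 1500.0ms (3/2)
2. 1500.0ms @ 3/2 + 1500.0ms (3/2)

note 2 onset = 3/2b = 1500.0ms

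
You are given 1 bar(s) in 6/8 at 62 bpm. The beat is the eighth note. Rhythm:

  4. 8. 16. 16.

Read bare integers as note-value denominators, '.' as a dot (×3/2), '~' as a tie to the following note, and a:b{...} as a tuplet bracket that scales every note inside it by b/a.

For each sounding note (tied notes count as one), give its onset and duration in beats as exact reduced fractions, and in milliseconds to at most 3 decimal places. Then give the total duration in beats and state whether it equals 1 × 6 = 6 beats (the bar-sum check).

1) 0.0ms=0b +2903.226ms=3b
2) 2903.226ms=3b +1451.613ms=3/2b
3) 4354.839ms=9/2b +725.806ms=3/4b
4) 5080.645ms=21/4b +725.806ms=3/4b
Σ=6b of 6 (62bpm 6/8) — PASS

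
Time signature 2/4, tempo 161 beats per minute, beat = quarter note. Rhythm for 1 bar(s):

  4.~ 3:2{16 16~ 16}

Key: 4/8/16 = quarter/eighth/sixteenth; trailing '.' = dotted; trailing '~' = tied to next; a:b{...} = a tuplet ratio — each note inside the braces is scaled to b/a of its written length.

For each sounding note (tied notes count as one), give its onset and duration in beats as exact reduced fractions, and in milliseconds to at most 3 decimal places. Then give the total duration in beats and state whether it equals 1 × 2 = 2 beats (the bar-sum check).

1) 0.0ms=0b +621.118ms=5/3b
2) 621.118ms=5/3b +124.224ms=1/3b
Σ=2b of 2 (161bpm 2/4) — PASS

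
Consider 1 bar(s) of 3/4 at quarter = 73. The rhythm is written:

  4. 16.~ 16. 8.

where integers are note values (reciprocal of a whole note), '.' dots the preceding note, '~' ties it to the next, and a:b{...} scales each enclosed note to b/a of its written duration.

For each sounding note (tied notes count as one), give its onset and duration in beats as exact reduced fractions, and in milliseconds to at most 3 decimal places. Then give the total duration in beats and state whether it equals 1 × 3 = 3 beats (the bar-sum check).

1) 0.0ms=0b +1232.877ms=3/2b
2) 1232.877ms=3/2b +616.438ms=3/4b
3) 1849.315ms=9/4b +616.438ms=3/4b
Σ=3b of 3 (73bpm 3/4) — PASS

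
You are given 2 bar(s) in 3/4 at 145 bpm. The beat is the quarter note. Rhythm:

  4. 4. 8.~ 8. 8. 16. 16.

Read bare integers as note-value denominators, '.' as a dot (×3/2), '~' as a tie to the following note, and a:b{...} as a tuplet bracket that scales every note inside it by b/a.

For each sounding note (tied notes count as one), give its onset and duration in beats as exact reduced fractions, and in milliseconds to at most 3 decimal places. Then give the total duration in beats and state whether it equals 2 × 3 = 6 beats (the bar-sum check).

1) 0.0ms=0b +620.69ms=3/2b
2) 620.69ms=3/2b +620.69ms=3/2b
3) 1241.379ms=3b +620.69ms=3/2b
4) 1862.069ms=9/2b +310.345ms=3/4b
5) 2172.414ms=21/4b +155.172ms=3/8b
6) 2327.586ms=45/8b +155.172ms=3/8b
Σ=6b of 6 (145bpm 3/4) — PASS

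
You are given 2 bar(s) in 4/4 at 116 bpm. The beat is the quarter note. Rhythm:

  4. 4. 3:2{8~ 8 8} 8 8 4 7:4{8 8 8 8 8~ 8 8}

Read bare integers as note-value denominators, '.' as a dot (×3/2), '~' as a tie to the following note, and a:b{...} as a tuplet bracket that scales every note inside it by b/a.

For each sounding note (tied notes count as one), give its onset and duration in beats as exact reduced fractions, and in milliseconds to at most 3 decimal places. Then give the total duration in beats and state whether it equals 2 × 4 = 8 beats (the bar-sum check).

1) 0.0ms=0b +775.862ms=3/2b
2) 775.862ms=3/2b +775.862ms=3/2b
3) 1551.724ms=3b +344.828ms=2/3b
4) 1896.552ms=11/3b +172.414ms=1/3b
5) 2068.966ms=4b +258.621ms=1/2b
6) 2327.586ms=9/2b +258.621ms=1/2b
7) 2586.207ms=5b +517.241ms=1b
8) 3103.448ms=6b +147.783ms=2/7b
9) 3251.232ms=44/7b +147.783ms=2/7b
10) 3399.015ms=46/7b +147.783ms=2/7b
11) 3546.798ms=48/7b +147.783ms=2/7b
12) 3694.581ms=50/7b +295.567ms=4/7b
13) 3990.148ms=54/7b +147.783ms=2/7b
Σ=8b of 8 (116bpm 4/4) — PASS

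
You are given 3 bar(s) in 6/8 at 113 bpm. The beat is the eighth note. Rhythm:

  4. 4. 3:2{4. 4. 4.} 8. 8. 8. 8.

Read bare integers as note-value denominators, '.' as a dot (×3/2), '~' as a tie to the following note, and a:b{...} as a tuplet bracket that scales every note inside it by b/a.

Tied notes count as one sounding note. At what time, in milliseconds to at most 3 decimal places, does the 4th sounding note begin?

1. 0.0ms @ 0 + 1592.92ms (3)
2. 1592.92ms @ 3 + 1592.92ms (3)
3. 3185.841ms @ 6 + 1061.947ms (2)
4. 4247.788ms @ 8 + 1061.947ms (2)
5. 5309.735ms @ 10 + 1061.947ms (2)
6. 6371.681ms @ 12 + 796.46ms (3/2)
7. 7168.142ms @ 27/2 + 796.46ms (3/2)
8. 7964.602ms @ 15 + 796.46ms (3/2)
9. 8761.062ms @ 33/2 + 796.46ms (3/2)

note 4 onset = 8b = 4247.788ms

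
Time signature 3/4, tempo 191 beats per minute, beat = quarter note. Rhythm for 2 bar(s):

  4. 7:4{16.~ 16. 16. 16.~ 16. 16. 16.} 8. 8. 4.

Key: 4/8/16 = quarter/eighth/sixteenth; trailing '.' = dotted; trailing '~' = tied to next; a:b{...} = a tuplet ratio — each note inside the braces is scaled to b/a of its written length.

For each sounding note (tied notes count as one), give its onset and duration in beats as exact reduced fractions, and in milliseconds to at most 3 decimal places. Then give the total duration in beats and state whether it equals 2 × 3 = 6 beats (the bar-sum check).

1) 0.0ms=0b +471.204ms=3/2b
2) 471.204ms=3/2b +134.63ms=3/7b
3) 605.834ms=27/14b +67.315ms=3/14b
4) 673.149ms=15/7b +134.63ms=3/7b
5) 807.779ms=18/7b +67.315ms=3/14b
6) 875.093ms=39/14b +67.315ms=3/14b
7) 942.408ms=3b +235.602ms=3/4b
8) 1178.01ms=15/4b +235.602ms=3/4b
9) 1413.613ms=9/2b +471.204ms=3/2b
Σ=6b of 6 (191bpm 3/4) — PASS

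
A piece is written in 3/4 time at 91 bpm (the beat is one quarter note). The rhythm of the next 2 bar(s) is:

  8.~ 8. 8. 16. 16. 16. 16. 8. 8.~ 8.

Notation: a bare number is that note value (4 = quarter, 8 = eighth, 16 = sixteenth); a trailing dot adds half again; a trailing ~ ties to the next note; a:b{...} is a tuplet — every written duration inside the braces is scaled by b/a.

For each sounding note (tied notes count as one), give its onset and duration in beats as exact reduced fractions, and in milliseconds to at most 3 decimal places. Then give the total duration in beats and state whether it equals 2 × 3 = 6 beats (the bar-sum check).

1) 0.0ms=0b +989.011ms=3/2b
2) 989.011ms=3/2b +494.505ms=3/4b
3) 1483.516ms=9/4b +247.253ms=3/8b
4) 1730.769ms=21/8b +247.253ms=3/8b
5) 1978.022ms=3b +247.253ms=3/8b
6) 2225.275ms=27/8b +247.253ms=3/8b
7) 2472.527ms=15/4b +494.505ms=3/4b
8) 2967.033ms=9/2b +989.011ms=3/2b
Σ=6b of 6 (91bpm 3/4) — PASS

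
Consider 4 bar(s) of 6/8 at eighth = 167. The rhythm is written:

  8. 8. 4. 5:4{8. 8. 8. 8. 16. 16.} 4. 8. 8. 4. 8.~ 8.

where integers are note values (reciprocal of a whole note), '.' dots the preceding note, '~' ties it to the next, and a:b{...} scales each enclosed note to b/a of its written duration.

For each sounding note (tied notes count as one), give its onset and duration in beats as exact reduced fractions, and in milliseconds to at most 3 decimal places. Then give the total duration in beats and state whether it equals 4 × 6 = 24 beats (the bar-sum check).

1) 0.0ms=0b +538.922ms=3/2b
2) 538.922ms=3/2b +538.922ms=3/2b
3) 1077.844ms=3b +1077.844ms=3b
4) 2155.689ms=6b +431.138ms=6/5b
5) 2586.826ms=36/5b +431.138ms=6/5b
6) 3017.964ms=42/5b +431.138ms=6/5b
7) 3449.102ms=48/5b +431.138ms=6/5b
8) 3880.24ms=54/5b +215.569ms=3/5b
9) 4095.808ms=57/5b +215.569ms=3/5b
10) 4311.377ms=12b +1077.844ms=3b
11) 5389.222ms=15b +538.922ms=3/2b
12) 5928.144ms=33/2b +538.922ms=3/2b
13) 6467.066ms=18b +1077.844ms=3b
14) 7544.91ms=21b +1077.844ms=3b
Σ=24b of 24 (167bpm 6/8) — PASS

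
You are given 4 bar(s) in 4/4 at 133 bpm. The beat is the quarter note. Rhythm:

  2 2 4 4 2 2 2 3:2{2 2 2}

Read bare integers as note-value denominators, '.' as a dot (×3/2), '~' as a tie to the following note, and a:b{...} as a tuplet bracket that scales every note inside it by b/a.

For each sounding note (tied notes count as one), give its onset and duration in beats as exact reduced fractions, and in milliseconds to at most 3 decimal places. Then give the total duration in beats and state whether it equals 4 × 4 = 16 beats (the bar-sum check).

1) 0.0ms=0b +902.256ms=2b
2) 902.256ms=2b +902.256ms=2b
3) 1804.511ms=4b +451.128ms=1b
4) 2255.639ms=5b +451.128ms=1b
5) 2706.767ms=6b +902.256ms=2b
6) 3609.023ms=8b +902.256ms=2b
7) 4511.278ms=10b +902.256ms=2b
8) 5413.534ms=12b +601.504ms=4/3b
9) 6015.038ms=40/3b +601.504ms=4/3b
10) 6616.541ms=44/3b +601.504ms=4/3b
Σ=16b of 16 (133bpm 4/4) — PASS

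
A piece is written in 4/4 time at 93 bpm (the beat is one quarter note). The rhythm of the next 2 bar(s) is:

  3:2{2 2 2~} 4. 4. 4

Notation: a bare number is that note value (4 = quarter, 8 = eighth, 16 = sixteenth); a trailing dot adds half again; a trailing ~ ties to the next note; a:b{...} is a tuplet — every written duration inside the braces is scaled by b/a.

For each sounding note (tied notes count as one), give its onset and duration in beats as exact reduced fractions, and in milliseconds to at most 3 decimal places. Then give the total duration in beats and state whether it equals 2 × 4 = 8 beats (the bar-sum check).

1) 0.0ms=0b +860.215ms=4/3b
2) 860.215ms=4/3b +860.215ms=4/3b
3) 1720.43ms=8/3b +1827.957ms=17/6b
4) 3548.387ms=11/2b +967.742ms=3/2b
5) 4516.129ms=7b +645.161ms=1b
Σ=8b of 8 (93bpm 4/4) — PASS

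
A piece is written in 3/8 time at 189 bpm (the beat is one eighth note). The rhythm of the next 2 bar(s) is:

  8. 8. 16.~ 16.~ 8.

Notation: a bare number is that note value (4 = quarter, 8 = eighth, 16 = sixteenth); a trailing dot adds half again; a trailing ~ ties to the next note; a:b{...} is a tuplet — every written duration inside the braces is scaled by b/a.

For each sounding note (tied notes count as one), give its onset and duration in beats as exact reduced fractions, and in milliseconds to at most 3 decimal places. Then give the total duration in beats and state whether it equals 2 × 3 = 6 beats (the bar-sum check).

1) 0.0ms=0b +476.19ms=3/2b
2) 476.19ms=3/2b +476.19ms=3/2b
3) 952.381ms=3b +952.381ms=3b
Σ=6b of 6 (189bpm 3/8) — PASS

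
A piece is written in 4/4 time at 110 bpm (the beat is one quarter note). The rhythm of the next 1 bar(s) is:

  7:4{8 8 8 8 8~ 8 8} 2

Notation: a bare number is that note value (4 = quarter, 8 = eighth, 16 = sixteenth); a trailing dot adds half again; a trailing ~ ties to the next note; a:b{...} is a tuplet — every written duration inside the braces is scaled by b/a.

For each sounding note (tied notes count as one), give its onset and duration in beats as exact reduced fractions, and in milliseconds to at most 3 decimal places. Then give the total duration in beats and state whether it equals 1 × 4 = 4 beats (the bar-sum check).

1) 0.0ms=0b +155.844ms=2/7b
2) 155.844ms=2/7b +155.844ms=2/7b
3) 311.688ms=4/7b +155.844ms=2/7b
4) 467.532ms=6/7b +155.844ms=2/7b
5) 623.377ms=8/7b +311.688ms=4/7b
6) 935.065ms=12/7b +155.844ms=2/7b
7) 1090.909ms=2b +1090.909ms=2b
Σ=4b of 4 (110bpm 4/4) — PASS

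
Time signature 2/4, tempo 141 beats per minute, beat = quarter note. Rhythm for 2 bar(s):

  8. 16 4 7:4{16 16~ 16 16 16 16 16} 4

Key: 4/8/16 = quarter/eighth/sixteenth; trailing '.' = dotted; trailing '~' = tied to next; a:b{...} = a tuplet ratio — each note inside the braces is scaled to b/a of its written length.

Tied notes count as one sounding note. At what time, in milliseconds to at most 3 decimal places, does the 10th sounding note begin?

note 10 onset = 3b = 1276.596ms

1. 0.0ms @ 0 + 319.149ms (3/4)
2. 319.149ms @ 3/4 + 106.383ms (1/4)
3. 425.532ms @ 1 + 425.532ms (1)
4. 851.064ms @ 2 + 60.79ms (1/7)
5. 911.854ms @ 15/7 + 121.581ms (2/7)
6. 1033.435ms @ 17/7 + 60.79ms (1/7)
7. 1094.225ms @ 18/7 + 60.79ms (1/7)
8. 1155.015ms @ 19/7 + 60.79ms (1/7)
9. 1215.805ms @ 20/7 + 60.79ms (1/7)
10. 1276.596ms @ 3 + 425.532ms (1)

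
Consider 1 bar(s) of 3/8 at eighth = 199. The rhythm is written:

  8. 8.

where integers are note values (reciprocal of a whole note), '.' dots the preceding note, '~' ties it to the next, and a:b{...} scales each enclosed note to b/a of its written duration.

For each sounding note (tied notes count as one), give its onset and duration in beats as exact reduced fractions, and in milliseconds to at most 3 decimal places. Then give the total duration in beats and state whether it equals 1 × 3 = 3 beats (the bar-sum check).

1) 0.0ms=0b +452.261ms=3/2b
2) 452.261ms=3/2b +452.261ms=3/2b
Σ=3b of 3 (199bpm 3/8) — PASS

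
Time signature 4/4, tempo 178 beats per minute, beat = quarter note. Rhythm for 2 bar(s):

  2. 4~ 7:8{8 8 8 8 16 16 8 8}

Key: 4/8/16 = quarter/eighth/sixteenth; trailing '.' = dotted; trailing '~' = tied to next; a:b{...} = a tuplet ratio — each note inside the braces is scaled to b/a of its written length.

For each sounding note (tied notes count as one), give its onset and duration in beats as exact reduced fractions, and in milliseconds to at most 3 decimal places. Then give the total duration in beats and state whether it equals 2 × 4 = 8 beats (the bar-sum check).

1) 0.0ms=0b +1011.236ms=3b
2) 1011.236ms=3b +529.695ms=11/7b
3) 1540.931ms=32/7b +192.616ms=4/7b
4) 1733.547ms=36/7b +192.616ms=4/7b
5) 1926.164ms=40/7b +192.616ms=4/7b
6) 2118.78ms=44/7b +96.308ms=2/7b
7) 2215.088ms=46/7b +96.308ms=2/7b
8) 2311.396ms=48/7b +192.616ms=4/7b
9) 2504.013ms=52/7b +192.616ms=4/7b
Σ=8b of 8 (178bpm 4/4) — PASS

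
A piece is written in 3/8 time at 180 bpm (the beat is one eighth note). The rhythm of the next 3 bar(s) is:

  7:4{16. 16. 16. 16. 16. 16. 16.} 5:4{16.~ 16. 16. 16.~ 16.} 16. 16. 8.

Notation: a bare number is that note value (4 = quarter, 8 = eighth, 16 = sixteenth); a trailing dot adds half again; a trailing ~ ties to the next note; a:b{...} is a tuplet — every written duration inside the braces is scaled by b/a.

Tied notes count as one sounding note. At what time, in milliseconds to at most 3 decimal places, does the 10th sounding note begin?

note 10 onset = 24/5b = 1600.0ms

1. 0.0ms @ 0 + 142.857ms (3/7)
2. 142.857ms @ 3/7 + 142.857ms (3/7)
3. 285.714ms @ 6/7 + 142.857ms (3/7)
4. 428.571ms @ 9/7 + 142.857ms (3/7)
5. 571.429ms @ 12/7 + 142.857ms (3/7)
6. 714.286ms @ 15/7 + 142.857ms (3/7)
7. 857.143ms @ 18/7 + 142.857ms (3/7)
8. 1000.0ms @ 3 + 400.0ms (6/5)
9. 1400.0ms @ 21/5 + 200.0ms (3/5)
10. 1600.0ms @ 24/5 + 400.0ms (6/5)
11. 2000.0ms @ 6 + 250.0ms (3/4)
12. 2250.0ms @ 27/4 + 250.0ms (3/4)
13. 2500.0ms @ 15/2 + 500.0ms (3/2)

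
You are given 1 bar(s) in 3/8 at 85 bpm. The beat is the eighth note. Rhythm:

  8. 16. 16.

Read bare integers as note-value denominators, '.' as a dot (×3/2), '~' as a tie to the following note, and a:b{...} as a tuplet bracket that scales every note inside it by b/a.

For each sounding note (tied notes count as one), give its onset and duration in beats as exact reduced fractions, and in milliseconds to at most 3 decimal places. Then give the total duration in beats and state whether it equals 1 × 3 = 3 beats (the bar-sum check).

1) 0.0ms=0b +1058.824ms=3/2b
2) 1058.824ms=3/2b +529.412ms=3/4b
3) 1588.235ms=9/4b +529.412ms=3/4b
Σ=3b of 3 (85bpm 3/8) — PASS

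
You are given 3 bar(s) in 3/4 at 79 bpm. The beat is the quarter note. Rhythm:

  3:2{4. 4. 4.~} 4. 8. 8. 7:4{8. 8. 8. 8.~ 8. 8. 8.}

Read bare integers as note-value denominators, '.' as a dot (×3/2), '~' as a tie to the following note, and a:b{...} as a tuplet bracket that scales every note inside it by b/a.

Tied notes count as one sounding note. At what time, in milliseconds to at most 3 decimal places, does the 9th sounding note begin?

1. 0.0ms @ 0 + 759.494ms (1)
2. 759.494ms @ 1 + 759.494ms (1)
3. 1518.987ms @ 2 + 1898.734ms (5/2)
4. 3417.722ms @ 9/2 + 569.62ms (3/4)
5. 3987.342ms @ 21/4 + 569.62ms (3/4)
6. 4556.962ms @ 6 + 325.497ms (3/7)
7. 4882.459ms @ 45/7 + 325.497ms (3/7)
8. 5207.957ms @ 48/7 + 325.497ms (3/7)
9. 5533.454ms @ 51/7 + 650.995ms (6/7)
10. 6184.448ms @ 57/7 + 325.497ms (3/7)
11. 6509.946ms @ 60/7 + 325.497ms (3/7)

note 9 onset = 51/7b = 5533.454ms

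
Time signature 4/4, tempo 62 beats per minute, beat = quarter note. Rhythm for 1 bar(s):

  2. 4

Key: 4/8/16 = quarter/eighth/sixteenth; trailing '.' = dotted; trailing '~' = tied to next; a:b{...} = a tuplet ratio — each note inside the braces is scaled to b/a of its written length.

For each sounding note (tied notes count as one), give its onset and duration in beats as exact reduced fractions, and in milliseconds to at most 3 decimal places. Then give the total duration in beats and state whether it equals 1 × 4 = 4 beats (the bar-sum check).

1) 0.0ms=0b +2903.226ms=3b
2) 2903.226ms=3b +967.742ms=1b
Σ=4b of 4 (62bpm 4/4) — PASS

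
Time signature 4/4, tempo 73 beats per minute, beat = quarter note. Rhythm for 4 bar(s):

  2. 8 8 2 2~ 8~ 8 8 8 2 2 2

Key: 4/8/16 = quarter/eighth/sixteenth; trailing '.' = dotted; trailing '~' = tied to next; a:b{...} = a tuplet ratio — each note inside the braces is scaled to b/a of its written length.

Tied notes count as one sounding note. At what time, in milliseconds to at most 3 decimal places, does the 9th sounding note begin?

1. 0.0ms @ 0 + 2465.753ms (3)
2. 2465.753ms @ 3 + 410.959ms (1/2)
3. 2876.712ms @ 7/2 + 410.959ms (1/2)
4. 3287.671ms @ 4 + 1643.836ms (2)
5. 4931.507ms @ 6 + 2465.753ms (3)
6. 7397.26ms @ 9 + 410.959ms (1/2)
7. 7808.219ms @ 19/2 + 410.959ms (1/2)
8. 8219.178ms @ 10 + 1643.836ms (2)
9. 9863.014ms @ 12 + 1643.836ms (2)
10. 11506.849ms @ 14 + 1643.836ms (2)

note 9 onset = 12b = 9863.014ms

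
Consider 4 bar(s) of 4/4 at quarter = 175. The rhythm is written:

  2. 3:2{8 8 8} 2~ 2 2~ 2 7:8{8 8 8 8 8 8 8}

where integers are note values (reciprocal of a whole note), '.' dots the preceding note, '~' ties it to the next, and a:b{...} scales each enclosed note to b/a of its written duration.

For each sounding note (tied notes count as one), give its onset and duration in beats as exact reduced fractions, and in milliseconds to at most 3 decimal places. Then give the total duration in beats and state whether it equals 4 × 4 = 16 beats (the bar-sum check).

1) 0.0ms=0b +1028.571ms=3b
2) 1028.571ms=3b +114.286ms=1/3b
3) 1142.857ms=10/3b +114.286ms=1/3b
4) 1257.143ms=11/3b +114.286ms=1/3b
5) 1371.429ms=4b +1371.429ms=4b
6) 2742.857ms=8b +1371.429ms=4b
7) 4114.286ms=12b +195.918ms=4/7b
8) 4310.204ms=88/7b +195.918ms=4/7b
9) 4506.122ms=92/7b +195.918ms=4/7b
10) 4702.041ms=96/7b +195.918ms=4/7b
11) 4897.959ms=100/7b +195.918ms=4/7b
12) 5093.878ms=104/7b +195.918ms=4/7b
13) 5289.796ms=108/7b +195.918ms=4/7b
Σ=16b of 16 (175bpm 4/4) — PASS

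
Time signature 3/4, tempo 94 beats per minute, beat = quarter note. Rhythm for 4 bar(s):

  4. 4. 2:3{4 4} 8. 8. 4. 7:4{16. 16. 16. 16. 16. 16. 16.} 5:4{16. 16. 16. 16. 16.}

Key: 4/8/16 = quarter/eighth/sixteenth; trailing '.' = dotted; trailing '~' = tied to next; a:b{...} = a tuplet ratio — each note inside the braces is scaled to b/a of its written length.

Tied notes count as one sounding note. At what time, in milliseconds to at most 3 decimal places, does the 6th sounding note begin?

1. 0.0ms @ 0 + 957.447ms (3/2)
2. 957.447ms @ 3/2 + 957.447ms (3/2)
3. 1914.894ms @ 3 + 957.447ms (3/2)
4. 2872.34ms @ 9/2 + 957.447ms (3/2)
5. 3829.787ms @ 6 + 478.723ms (3/4)
6. 4308.511ms @ 27/4 + 478.723ms (3/4)
7. 4787.234ms @ 15/2 + 957.447ms (3/2)
8. 5744.681ms @ 9 + 136.778ms (3/14)
9. 5881.459ms @ 129/14 + 136.778ms (3/14)
10. 6018.237ms @ 66/7 + 136.778ms (3/14)
11. 6155.015ms @ 135/14 + 136.778ms (3/14)
12. 6291.793ms @ 69/7 + 136.778ms (3/14)
13. 6428.571ms @ 141/14 + 136.778ms (3/14)
14. 6565.35ms @ 72/7 + 136.778ms (3/14)
15. 6702.128ms @ 21/2 + 191.489ms (3/10)
16. 6893.617ms @ 54/5 + 191.489ms (3/10)
17. 7085.106ms @ 111/10 + 191.489ms (3/10)
18. 7276.596ms @ 57/5 + 191.489ms (3/10)
19. 7468.085ms @ 117/10 + 191.489ms (3/10)

note 6 onset = 27/4b = 4308.511ms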